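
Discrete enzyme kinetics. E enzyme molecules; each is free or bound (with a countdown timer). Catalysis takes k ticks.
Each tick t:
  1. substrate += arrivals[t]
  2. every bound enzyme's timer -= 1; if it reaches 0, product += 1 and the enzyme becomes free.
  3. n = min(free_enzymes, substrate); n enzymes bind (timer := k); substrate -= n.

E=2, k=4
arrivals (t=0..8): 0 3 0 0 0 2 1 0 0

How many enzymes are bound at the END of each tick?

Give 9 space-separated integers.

Answer: 0 2 2 2 2 2 2 2 2

Derivation:
t=0: arr=0 -> substrate=0 bound=0 product=0
t=1: arr=3 -> substrate=1 bound=2 product=0
t=2: arr=0 -> substrate=1 bound=2 product=0
t=3: arr=0 -> substrate=1 bound=2 product=0
t=4: arr=0 -> substrate=1 bound=2 product=0
t=5: arr=2 -> substrate=1 bound=2 product=2
t=6: arr=1 -> substrate=2 bound=2 product=2
t=7: arr=0 -> substrate=2 bound=2 product=2
t=8: arr=0 -> substrate=2 bound=2 product=2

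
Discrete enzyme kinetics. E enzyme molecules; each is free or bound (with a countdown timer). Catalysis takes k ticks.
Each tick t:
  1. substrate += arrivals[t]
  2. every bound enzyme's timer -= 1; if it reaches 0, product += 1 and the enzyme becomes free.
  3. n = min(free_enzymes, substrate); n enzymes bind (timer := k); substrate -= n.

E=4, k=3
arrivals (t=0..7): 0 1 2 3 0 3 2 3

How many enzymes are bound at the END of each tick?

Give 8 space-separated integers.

Answer: 0 1 3 4 4 4 4 4

Derivation:
t=0: arr=0 -> substrate=0 bound=0 product=0
t=1: arr=1 -> substrate=0 bound=1 product=0
t=2: arr=2 -> substrate=0 bound=3 product=0
t=3: arr=3 -> substrate=2 bound=4 product=0
t=4: arr=0 -> substrate=1 bound=4 product=1
t=5: arr=3 -> substrate=2 bound=4 product=3
t=6: arr=2 -> substrate=3 bound=4 product=4
t=7: arr=3 -> substrate=5 bound=4 product=5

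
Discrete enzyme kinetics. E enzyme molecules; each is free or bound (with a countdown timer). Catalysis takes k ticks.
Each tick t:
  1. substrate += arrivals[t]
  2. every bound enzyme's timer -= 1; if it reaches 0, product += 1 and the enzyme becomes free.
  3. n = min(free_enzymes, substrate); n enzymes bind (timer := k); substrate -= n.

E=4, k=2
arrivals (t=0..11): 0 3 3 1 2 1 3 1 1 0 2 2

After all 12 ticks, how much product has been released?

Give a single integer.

t=0: arr=0 -> substrate=0 bound=0 product=0
t=1: arr=3 -> substrate=0 bound=3 product=0
t=2: arr=3 -> substrate=2 bound=4 product=0
t=3: arr=1 -> substrate=0 bound=4 product=3
t=4: arr=2 -> substrate=1 bound=4 product=4
t=5: arr=1 -> substrate=0 bound=3 product=7
t=6: arr=3 -> substrate=1 bound=4 product=8
t=7: arr=1 -> substrate=0 bound=4 product=10
t=8: arr=1 -> substrate=0 bound=3 product=12
t=9: arr=0 -> substrate=0 bound=1 product=14
t=10: arr=2 -> substrate=0 bound=2 product=15
t=11: arr=2 -> substrate=0 bound=4 product=15

Answer: 15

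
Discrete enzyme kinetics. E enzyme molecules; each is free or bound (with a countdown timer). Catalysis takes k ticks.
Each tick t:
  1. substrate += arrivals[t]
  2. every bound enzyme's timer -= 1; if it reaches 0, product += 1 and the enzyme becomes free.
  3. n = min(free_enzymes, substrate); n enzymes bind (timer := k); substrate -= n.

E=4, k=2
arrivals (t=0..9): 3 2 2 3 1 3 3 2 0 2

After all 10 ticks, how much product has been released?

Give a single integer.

t=0: arr=3 -> substrate=0 bound=3 product=0
t=1: arr=2 -> substrate=1 bound=4 product=0
t=2: arr=2 -> substrate=0 bound=4 product=3
t=3: arr=3 -> substrate=2 bound=4 product=4
t=4: arr=1 -> substrate=0 bound=4 product=7
t=5: arr=3 -> substrate=2 bound=4 product=8
t=6: arr=3 -> substrate=2 bound=4 product=11
t=7: arr=2 -> substrate=3 bound=4 product=12
t=8: arr=0 -> substrate=0 bound=4 product=15
t=9: arr=2 -> substrate=1 bound=4 product=16

Answer: 16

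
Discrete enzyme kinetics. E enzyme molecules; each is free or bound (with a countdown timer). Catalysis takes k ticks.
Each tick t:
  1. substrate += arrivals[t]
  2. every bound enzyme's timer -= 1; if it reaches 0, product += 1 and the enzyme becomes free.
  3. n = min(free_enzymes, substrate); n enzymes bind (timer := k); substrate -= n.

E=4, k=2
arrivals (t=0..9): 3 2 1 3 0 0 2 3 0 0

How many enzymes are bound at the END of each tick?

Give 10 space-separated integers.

t=0: arr=3 -> substrate=0 bound=3 product=0
t=1: arr=2 -> substrate=1 bound=4 product=0
t=2: arr=1 -> substrate=0 bound=3 product=3
t=3: arr=3 -> substrate=1 bound=4 product=4
t=4: arr=0 -> substrate=0 bound=3 product=6
t=5: arr=0 -> substrate=0 bound=1 product=8
t=6: arr=2 -> substrate=0 bound=2 product=9
t=7: arr=3 -> substrate=1 bound=4 product=9
t=8: arr=0 -> substrate=0 bound=3 product=11
t=9: arr=0 -> substrate=0 bound=1 product=13

Answer: 3 4 3 4 3 1 2 4 3 1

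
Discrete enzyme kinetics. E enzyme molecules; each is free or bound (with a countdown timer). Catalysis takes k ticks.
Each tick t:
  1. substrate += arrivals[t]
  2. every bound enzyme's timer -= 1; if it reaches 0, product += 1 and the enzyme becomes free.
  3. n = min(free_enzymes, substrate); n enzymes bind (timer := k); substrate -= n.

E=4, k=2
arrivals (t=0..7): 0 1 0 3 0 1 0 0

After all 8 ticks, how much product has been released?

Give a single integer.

Answer: 5

Derivation:
t=0: arr=0 -> substrate=0 bound=0 product=0
t=1: arr=1 -> substrate=0 bound=1 product=0
t=2: arr=0 -> substrate=0 bound=1 product=0
t=3: arr=3 -> substrate=0 bound=3 product=1
t=4: arr=0 -> substrate=0 bound=3 product=1
t=5: arr=1 -> substrate=0 bound=1 product=4
t=6: arr=0 -> substrate=0 bound=1 product=4
t=7: arr=0 -> substrate=0 bound=0 product=5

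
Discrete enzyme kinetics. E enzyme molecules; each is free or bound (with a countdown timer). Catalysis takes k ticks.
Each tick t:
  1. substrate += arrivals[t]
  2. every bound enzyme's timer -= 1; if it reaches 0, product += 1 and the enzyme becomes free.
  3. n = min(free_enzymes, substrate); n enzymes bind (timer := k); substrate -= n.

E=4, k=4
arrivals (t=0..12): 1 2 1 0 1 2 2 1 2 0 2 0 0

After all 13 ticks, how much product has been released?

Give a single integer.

t=0: arr=1 -> substrate=0 bound=1 product=0
t=1: arr=2 -> substrate=0 bound=3 product=0
t=2: arr=1 -> substrate=0 bound=4 product=0
t=3: arr=0 -> substrate=0 bound=4 product=0
t=4: arr=1 -> substrate=0 bound=4 product=1
t=5: arr=2 -> substrate=0 bound=4 product=3
t=6: arr=2 -> substrate=1 bound=4 product=4
t=7: arr=1 -> substrate=2 bound=4 product=4
t=8: arr=2 -> substrate=3 bound=4 product=5
t=9: arr=0 -> substrate=1 bound=4 product=7
t=10: arr=2 -> substrate=2 bound=4 product=8
t=11: arr=0 -> substrate=2 bound=4 product=8
t=12: arr=0 -> substrate=1 bound=4 product=9

Answer: 9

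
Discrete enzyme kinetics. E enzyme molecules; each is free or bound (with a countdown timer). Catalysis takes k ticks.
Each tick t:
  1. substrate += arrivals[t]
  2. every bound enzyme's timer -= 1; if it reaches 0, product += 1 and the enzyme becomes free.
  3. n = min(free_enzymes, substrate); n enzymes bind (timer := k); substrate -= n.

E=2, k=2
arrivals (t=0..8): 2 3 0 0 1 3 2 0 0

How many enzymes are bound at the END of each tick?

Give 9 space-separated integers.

t=0: arr=2 -> substrate=0 bound=2 product=0
t=1: arr=3 -> substrate=3 bound=2 product=0
t=2: arr=0 -> substrate=1 bound=2 product=2
t=3: arr=0 -> substrate=1 bound=2 product=2
t=4: arr=1 -> substrate=0 bound=2 product=4
t=5: arr=3 -> substrate=3 bound=2 product=4
t=6: arr=2 -> substrate=3 bound=2 product=6
t=7: arr=0 -> substrate=3 bound=2 product=6
t=8: arr=0 -> substrate=1 bound=2 product=8

Answer: 2 2 2 2 2 2 2 2 2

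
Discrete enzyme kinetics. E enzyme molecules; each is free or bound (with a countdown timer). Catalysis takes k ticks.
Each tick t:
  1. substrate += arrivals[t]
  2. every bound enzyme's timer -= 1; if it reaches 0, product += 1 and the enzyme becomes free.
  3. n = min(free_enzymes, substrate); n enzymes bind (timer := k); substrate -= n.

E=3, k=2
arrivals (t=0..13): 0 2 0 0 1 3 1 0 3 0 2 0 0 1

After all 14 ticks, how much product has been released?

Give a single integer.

Answer: 12

Derivation:
t=0: arr=0 -> substrate=0 bound=0 product=0
t=1: arr=2 -> substrate=0 bound=2 product=0
t=2: arr=0 -> substrate=0 bound=2 product=0
t=3: arr=0 -> substrate=0 bound=0 product=2
t=4: arr=1 -> substrate=0 bound=1 product=2
t=5: arr=3 -> substrate=1 bound=3 product=2
t=6: arr=1 -> substrate=1 bound=3 product=3
t=7: arr=0 -> substrate=0 bound=2 product=5
t=8: arr=3 -> substrate=1 bound=3 product=6
t=9: arr=0 -> substrate=0 bound=3 product=7
t=10: arr=2 -> substrate=0 bound=3 product=9
t=11: arr=0 -> substrate=0 bound=2 product=10
t=12: arr=0 -> substrate=0 bound=0 product=12
t=13: arr=1 -> substrate=0 bound=1 product=12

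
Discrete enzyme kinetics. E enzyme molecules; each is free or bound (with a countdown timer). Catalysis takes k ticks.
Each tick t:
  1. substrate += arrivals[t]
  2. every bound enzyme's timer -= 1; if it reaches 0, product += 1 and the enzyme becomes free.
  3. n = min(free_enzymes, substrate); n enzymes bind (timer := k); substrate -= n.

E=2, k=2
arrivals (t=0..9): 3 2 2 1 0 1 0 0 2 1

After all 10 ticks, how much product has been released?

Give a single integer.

Answer: 8

Derivation:
t=0: arr=3 -> substrate=1 bound=2 product=0
t=1: arr=2 -> substrate=3 bound=2 product=0
t=2: arr=2 -> substrate=3 bound=2 product=2
t=3: arr=1 -> substrate=4 bound=2 product=2
t=4: arr=0 -> substrate=2 bound=2 product=4
t=5: arr=1 -> substrate=3 bound=2 product=4
t=6: arr=0 -> substrate=1 bound=2 product=6
t=7: arr=0 -> substrate=1 bound=2 product=6
t=8: arr=2 -> substrate=1 bound=2 product=8
t=9: arr=1 -> substrate=2 bound=2 product=8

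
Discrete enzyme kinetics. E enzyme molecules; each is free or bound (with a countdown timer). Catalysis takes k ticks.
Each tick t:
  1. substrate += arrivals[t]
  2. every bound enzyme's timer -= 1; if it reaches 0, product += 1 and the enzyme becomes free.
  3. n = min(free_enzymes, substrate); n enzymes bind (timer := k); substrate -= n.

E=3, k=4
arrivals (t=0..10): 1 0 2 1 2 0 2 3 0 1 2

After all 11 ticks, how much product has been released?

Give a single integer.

t=0: arr=1 -> substrate=0 bound=1 product=0
t=1: arr=0 -> substrate=0 bound=1 product=0
t=2: arr=2 -> substrate=0 bound=3 product=0
t=3: arr=1 -> substrate=1 bound=3 product=0
t=4: arr=2 -> substrate=2 bound=3 product=1
t=5: arr=0 -> substrate=2 bound=3 product=1
t=6: arr=2 -> substrate=2 bound=3 product=3
t=7: arr=3 -> substrate=5 bound=3 product=3
t=8: arr=0 -> substrate=4 bound=3 product=4
t=9: arr=1 -> substrate=5 bound=3 product=4
t=10: arr=2 -> substrate=5 bound=3 product=6

Answer: 6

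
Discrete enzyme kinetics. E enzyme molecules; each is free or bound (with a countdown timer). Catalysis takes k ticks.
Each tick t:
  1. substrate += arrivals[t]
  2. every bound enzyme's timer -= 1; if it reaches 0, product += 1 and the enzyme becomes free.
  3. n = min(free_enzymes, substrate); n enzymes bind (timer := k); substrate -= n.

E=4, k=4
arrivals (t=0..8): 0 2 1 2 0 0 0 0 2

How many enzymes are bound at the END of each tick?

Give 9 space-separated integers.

Answer: 0 2 3 4 4 3 2 1 3

Derivation:
t=0: arr=0 -> substrate=0 bound=0 product=0
t=1: arr=2 -> substrate=0 bound=2 product=0
t=2: arr=1 -> substrate=0 bound=3 product=0
t=3: arr=2 -> substrate=1 bound=4 product=0
t=4: arr=0 -> substrate=1 bound=4 product=0
t=5: arr=0 -> substrate=0 bound=3 product=2
t=6: arr=0 -> substrate=0 bound=2 product=3
t=7: arr=0 -> substrate=0 bound=1 product=4
t=8: arr=2 -> substrate=0 bound=3 product=4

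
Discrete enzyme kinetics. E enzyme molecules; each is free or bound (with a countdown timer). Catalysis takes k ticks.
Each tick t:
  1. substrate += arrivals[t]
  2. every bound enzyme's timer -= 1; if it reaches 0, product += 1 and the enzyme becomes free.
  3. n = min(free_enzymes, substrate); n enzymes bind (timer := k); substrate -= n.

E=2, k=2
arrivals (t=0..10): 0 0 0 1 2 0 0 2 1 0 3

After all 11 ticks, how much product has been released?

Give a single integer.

t=0: arr=0 -> substrate=0 bound=0 product=0
t=1: arr=0 -> substrate=0 bound=0 product=0
t=2: arr=0 -> substrate=0 bound=0 product=0
t=3: arr=1 -> substrate=0 bound=1 product=0
t=4: arr=2 -> substrate=1 bound=2 product=0
t=5: arr=0 -> substrate=0 bound=2 product=1
t=6: arr=0 -> substrate=0 bound=1 product=2
t=7: arr=2 -> substrate=0 bound=2 product=3
t=8: arr=1 -> substrate=1 bound=2 product=3
t=9: arr=0 -> substrate=0 bound=1 product=5
t=10: arr=3 -> substrate=2 bound=2 product=5

Answer: 5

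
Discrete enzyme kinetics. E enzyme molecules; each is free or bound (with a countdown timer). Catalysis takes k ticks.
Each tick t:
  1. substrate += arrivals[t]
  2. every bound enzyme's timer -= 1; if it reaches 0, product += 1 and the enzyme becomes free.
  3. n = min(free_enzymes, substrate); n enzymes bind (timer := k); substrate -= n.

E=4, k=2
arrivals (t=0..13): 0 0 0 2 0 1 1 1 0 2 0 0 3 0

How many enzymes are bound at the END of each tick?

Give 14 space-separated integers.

t=0: arr=0 -> substrate=0 bound=0 product=0
t=1: arr=0 -> substrate=0 bound=0 product=0
t=2: arr=0 -> substrate=0 bound=0 product=0
t=3: arr=2 -> substrate=0 bound=2 product=0
t=4: arr=0 -> substrate=0 bound=2 product=0
t=5: arr=1 -> substrate=0 bound=1 product=2
t=6: arr=1 -> substrate=0 bound=2 product=2
t=7: arr=1 -> substrate=0 bound=2 product=3
t=8: arr=0 -> substrate=0 bound=1 product=4
t=9: arr=2 -> substrate=0 bound=2 product=5
t=10: arr=0 -> substrate=0 bound=2 product=5
t=11: arr=0 -> substrate=0 bound=0 product=7
t=12: arr=3 -> substrate=0 bound=3 product=7
t=13: arr=0 -> substrate=0 bound=3 product=7

Answer: 0 0 0 2 2 1 2 2 1 2 2 0 3 3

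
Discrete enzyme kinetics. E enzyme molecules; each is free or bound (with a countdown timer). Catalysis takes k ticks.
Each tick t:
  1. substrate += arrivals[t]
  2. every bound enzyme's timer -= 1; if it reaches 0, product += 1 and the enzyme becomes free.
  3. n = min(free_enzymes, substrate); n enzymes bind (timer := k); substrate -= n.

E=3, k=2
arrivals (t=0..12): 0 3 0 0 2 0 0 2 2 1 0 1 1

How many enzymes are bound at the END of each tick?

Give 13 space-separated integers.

t=0: arr=0 -> substrate=0 bound=0 product=0
t=1: arr=3 -> substrate=0 bound=3 product=0
t=2: arr=0 -> substrate=0 bound=3 product=0
t=3: arr=0 -> substrate=0 bound=0 product=3
t=4: arr=2 -> substrate=0 bound=2 product=3
t=5: arr=0 -> substrate=0 bound=2 product=3
t=6: arr=0 -> substrate=0 bound=0 product=5
t=7: arr=2 -> substrate=0 bound=2 product=5
t=8: arr=2 -> substrate=1 bound=3 product=5
t=9: arr=1 -> substrate=0 bound=3 product=7
t=10: arr=0 -> substrate=0 bound=2 product=8
t=11: arr=1 -> substrate=0 bound=1 product=10
t=12: arr=1 -> substrate=0 bound=2 product=10

Answer: 0 3 3 0 2 2 0 2 3 3 2 1 2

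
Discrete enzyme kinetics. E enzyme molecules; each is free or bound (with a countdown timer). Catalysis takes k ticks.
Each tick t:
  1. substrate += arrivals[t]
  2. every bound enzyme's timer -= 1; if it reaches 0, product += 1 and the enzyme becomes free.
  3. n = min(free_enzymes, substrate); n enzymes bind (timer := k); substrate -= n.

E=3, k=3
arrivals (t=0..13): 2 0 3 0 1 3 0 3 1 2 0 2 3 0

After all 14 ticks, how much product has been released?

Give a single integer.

Answer: 11

Derivation:
t=0: arr=2 -> substrate=0 bound=2 product=0
t=1: arr=0 -> substrate=0 bound=2 product=0
t=2: arr=3 -> substrate=2 bound=3 product=0
t=3: arr=0 -> substrate=0 bound=3 product=2
t=4: arr=1 -> substrate=1 bound=3 product=2
t=5: arr=3 -> substrate=3 bound=3 product=3
t=6: arr=0 -> substrate=1 bound=3 product=5
t=7: arr=3 -> substrate=4 bound=3 product=5
t=8: arr=1 -> substrate=4 bound=3 product=6
t=9: arr=2 -> substrate=4 bound=3 product=8
t=10: arr=0 -> substrate=4 bound=3 product=8
t=11: arr=2 -> substrate=5 bound=3 product=9
t=12: arr=3 -> substrate=6 bound=3 product=11
t=13: arr=0 -> substrate=6 bound=3 product=11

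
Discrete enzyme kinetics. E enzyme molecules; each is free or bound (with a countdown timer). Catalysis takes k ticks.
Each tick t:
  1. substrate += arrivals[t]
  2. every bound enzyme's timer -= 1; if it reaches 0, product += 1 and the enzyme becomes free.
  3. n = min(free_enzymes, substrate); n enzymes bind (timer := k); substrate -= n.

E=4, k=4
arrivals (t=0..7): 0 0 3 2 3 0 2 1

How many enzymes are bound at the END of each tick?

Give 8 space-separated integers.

Answer: 0 0 3 4 4 4 4 4

Derivation:
t=0: arr=0 -> substrate=0 bound=0 product=0
t=1: arr=0 -> substrate=0 bound=0 product=0
t=2: arr=3 -> substrate=0 bound=3 product=0
t=3: arr=2 -> substrate=1 bound=4 product=0
t=4: arr=3 -> substrate=4 bound=4 product=0
t=5: arr=0 -> substrate=4 bound=4 product=0
t=6: arr=2 -> substrate=3 bound=4 product=3
t=7: arr=1 -> substrate=3 bound=4 product=4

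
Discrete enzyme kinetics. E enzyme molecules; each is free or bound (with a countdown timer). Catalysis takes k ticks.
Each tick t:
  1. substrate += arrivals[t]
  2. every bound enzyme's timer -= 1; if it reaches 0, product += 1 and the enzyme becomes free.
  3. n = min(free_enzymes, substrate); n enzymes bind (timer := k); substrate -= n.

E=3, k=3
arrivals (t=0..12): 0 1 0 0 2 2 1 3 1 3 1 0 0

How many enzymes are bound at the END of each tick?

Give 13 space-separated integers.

Answer: 0 1 1 1 2 3 3 3 3 3 3 3 3

Derivation:
t=0: arr=0 -> substrate=0 bound=0 product=0
t=1: arr=1 -> substrate=0 bound=1 product=0
t=2: arr=0 -> substrate=0 bound=1 product=0
t=3: arr=0 -> substrate=0 bound=1 product=0
t=4: arr=2 -> substrate=0 bound=2 product=1
t=5: arr=2 -> substrate=1 bound=3 product=1
t=6: arr=1 -> substrate=2 bound=3 product=1
t=7: arr=3 -> substrate=3 bound=3 product=3
t=8: arr=1 -> substrate=3 bound=3 product=4
t=9: arr=3 -> substrate=6 bound=3 product=4
t=10: arr=1 -> substrate=5 bound=3 product=6
t=11: arr=0 -> substrate=4 bound=3 product=7
t=12: arr=0 -> substrate=4 bound=3 product=7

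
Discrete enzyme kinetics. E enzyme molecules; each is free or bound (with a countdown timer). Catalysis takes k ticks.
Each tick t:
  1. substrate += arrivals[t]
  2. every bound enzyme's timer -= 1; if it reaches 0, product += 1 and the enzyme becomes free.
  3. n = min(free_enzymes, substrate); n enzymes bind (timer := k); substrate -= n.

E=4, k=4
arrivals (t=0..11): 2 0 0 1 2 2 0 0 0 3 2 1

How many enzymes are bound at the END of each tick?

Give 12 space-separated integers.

Answer: 2 2 2 3 3 4 4 4 2 4 4 4

Derivation:
t=0: arr=2 -> substrate=0 bound=2 product=0
t=1: arr=0 -> substrate=0 bound=2 product=0
t=2: arr=0 -> substrate=0 bound=2 product=0
t=3: arr=1 -> substrate=0 bound=3 product=0
t=4: arr=2 -> substrate=0 bound=3 product=2
t=5: arr=2 -> substrate=1 bound=4 product=2
t=6: arr=0 -> substrate=1 bound=4 product=2
t=7: arr=0 -> substrate=0 bound=4 product=3
t=8: arr=0 -> substrate=0 bound=2 product=5
t=9: arr=3 -> substrate=0 bound=4 product=6
t=10: arr=2 -> substrate=2 bound=4 product=6
t=11: arr=1 -> substrate=2 bound=4 product=7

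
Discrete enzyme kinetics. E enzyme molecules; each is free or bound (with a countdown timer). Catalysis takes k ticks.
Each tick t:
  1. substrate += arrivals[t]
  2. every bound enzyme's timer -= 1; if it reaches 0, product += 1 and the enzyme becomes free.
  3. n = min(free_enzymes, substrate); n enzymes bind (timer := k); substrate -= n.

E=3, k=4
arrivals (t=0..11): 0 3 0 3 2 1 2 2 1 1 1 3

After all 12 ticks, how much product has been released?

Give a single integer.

Answer: 6

Derivation:
t=0: arr=0 -> substrate=0 bound=0 product=0
t=1: arr=3 -> substrate=0 bound=3 product=0
t=2: arr=0 -> substrate=0 bound=3 product=0
t=3: arr=3 -> substrate=3 bound=3 product=0
t=4: arr=2 -> substrate=5 bound=3 product=0
t=5: arr=1 -> substrate=3 bound=3 product=3
t=6: arr=2 -> substrate=5 bound=3 product=3
t=7: arr=2 -> substrate=7 bound=3 product=3
t=8: arr=1 -> substrate=8 bound=3 product=3
t=9: arr=1 -> substrate=6 bound=3 product=6
t=10: arr=1 -> substrate=7 bound=3 product=6
t=11: arr=3 -> substrate=10 bound=3 product=6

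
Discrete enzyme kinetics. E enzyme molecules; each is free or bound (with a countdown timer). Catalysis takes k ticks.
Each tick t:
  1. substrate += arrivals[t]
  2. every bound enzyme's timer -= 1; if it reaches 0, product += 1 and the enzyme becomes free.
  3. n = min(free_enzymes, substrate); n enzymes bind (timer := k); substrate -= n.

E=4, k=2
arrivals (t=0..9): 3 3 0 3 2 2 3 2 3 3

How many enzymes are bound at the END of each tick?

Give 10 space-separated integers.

t=0: arr=3 -> substrate=0 bound=3 product=0
t=1: arr=3 -> substrate=2 bound=4 product=0
t=2: arr=0 -> substrate=0 bound=3 product=3
t=3: arr=3 -> substrate=1 bound=4 product=4
t=4: arr=2 -> substrate=1 bound=4 product=6
t=5: arr=2 -> substrate=1 bound=4 product=8
t=6: arr=3 -> substrate=2 bound=4 product=10
t=7: arr=2 -> substrate=2 bound=4 product=12
t=8: arr=3 -> substrate=3 bound=4 product=14
t=9: arr=3 -> substrate=4 bound=4 product=16

Answer: 3 4 3 4 4 4 4 4 4 4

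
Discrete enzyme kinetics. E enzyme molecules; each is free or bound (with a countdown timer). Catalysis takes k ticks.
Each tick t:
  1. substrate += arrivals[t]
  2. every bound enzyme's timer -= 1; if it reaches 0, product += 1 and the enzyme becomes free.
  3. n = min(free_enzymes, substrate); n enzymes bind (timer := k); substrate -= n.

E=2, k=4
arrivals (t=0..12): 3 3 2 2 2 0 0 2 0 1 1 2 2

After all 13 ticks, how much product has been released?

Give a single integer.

Answer: 6

Derivation:
t=0: arr=3 -> substrate=1 bound=2 product=0
t=1: arr=3 -> substrate=4 bound=2 product=0
t=2: arr=2 -> substrate=6 bound=2 product=0
t=3: arr=2 -> substrate=8 bound=2 product=0
t=4: arr=2 -> substrate=8 bound=2 product=2
t=5: arr=0 -> substrate=8 bound=2 product=2
t=6: arr=0 -> substrate=8 bound=2 product=2
t=7: arr=2 -> substrate=10 bound=2 product=2
t=8: arr=0 -> substrate=8 bound=2 product=4
t=9: arr=1 -> substrate=9 bound=2 product=4
t=10: arr=1 -> substrate=10 bound=2 product=4
t=11: arr=2 -> substrate=12 bound=2 product=4
t=12: arr=2 -> substrate=12 bound=2 product=6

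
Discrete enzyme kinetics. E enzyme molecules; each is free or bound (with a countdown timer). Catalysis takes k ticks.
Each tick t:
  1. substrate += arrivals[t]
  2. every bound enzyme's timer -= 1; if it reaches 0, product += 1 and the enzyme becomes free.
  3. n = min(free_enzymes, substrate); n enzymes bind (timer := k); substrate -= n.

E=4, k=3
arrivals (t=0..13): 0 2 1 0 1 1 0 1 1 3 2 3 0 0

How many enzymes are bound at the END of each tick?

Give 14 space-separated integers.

t=0: arr=0 -> substrate=0 bound=0 product=0
t=1: arr=2 -> substrate=0 bound=2 product=0
t=2: arr=1 -> substrate=0 bound=3 product=0
t=3: arr=0 -> substrate=0 bound=3 product=0
t=4: arr=1 -> substrate=0 bound=2 product=2
t=5: arr=1 -> substrate=0 bound=2 product=3
t=6: arr=0 -> substrate=0 bound=2 product=3
t=7: arr=1 -> substrate=0 bound=2 product=4
t=8: arr=1 -> substrate=0 bound=2 product=5
t=9: arr=3 -> substrate=1 bound=4 product=5
t=10: arr=2 -> substrate=2 bound=4 product=6
t=11: arr=3 -> substrate=4 bound=4 product=7
t=12: arr=0 -> substrate=2 bound=4 product=9
t=13: arr=0 -> substrate=1 bound=4 product=10

Answer: 0 2 3 3 2 2 2 2 2 4 4 4 4 4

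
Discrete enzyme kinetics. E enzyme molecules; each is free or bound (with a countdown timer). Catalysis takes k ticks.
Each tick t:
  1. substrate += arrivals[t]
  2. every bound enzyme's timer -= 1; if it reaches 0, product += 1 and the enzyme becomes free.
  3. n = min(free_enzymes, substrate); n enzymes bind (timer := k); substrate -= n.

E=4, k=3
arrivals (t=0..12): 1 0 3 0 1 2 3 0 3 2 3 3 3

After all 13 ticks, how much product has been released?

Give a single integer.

Answer: 12

Derivation:
t=0: arr=1 -> substrate=0 bound=1 product=0
t=1: arr=0 -> substrate=0 bound=1 product=0
t=2: arr=3 -> substrate=0 bound=4 product=0
t=3: arr=0 -> substrate=0 bound=3 product=1
t=4: arr=1 -> substrate=0 bound=4 product=1
t=5: arr=2 -> substrate=0 bound=3 product=4
t=6: arr=3 -> substrate=2 bound=4 product=4
t=7: arr=0 -> substrate=1 bound=4 product=5
t=8: arr=3 -> substrate=2 bound=4 product=7
t=9: arr=2 -> substrate=3 bound=4 product=8
t=10: arr=3 -> substrate=5 bound=4 product=9
t=11: arr=3 -> substrate=6 bound=4 product=11
t=12: arr=3 -> substrate=8 bound=4 product=12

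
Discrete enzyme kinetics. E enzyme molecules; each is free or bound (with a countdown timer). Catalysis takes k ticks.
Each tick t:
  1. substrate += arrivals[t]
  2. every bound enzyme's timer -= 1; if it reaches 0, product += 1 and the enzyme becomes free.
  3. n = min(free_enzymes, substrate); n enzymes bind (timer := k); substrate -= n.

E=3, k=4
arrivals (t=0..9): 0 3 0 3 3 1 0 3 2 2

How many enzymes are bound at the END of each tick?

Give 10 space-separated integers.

Answer: 0 3 3 3 3 3 3 3 3 3

Derivation:
t=0: arr=0 -> substrate=0 bound=0 product=0
t=1: arr=3 -> substrate=0 bound=3 product=0
t=2: arr=0 -> substrate=0 bound=3 product=0
t=3: arr=3 -> substrate=3 bound=3 product=0
t=4: arr=3 -> substrate=6 bound=3 product=0
t=5: arr=1 -> substrate=4 bound=3 product=3
t=6: arr=0 -> substrate=4 bound=3 product=3
t=7: arr=3 -> substrate=7 bound=3 product=3
t=8: arr=2 -> substrate=9 bound=3 product=3
t=9: arr=2 -> substrate=8 bound=3 product=6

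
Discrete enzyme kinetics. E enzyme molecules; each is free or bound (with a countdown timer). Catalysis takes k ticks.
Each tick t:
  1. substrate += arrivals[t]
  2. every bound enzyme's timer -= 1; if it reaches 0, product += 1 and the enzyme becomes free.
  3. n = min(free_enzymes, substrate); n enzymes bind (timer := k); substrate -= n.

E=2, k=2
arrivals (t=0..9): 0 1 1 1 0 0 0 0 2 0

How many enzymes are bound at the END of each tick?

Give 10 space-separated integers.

Answer: 0 1 2 2 1 0 0 0 2 2

Derivation:
t=0: arr=0 -> substrate=0 bound=0 product=0
t=1: arr=1 -> substrate=0 bound=1 product=0
t=2: arr=1 -> substrate=0 bound=2 product=0
t=3: arr=1 -> substrate=0 bound=2 product=1
t=4: arr=0 -> substrate=0 bound=1 product=2
t=5: arr=0 -> substrate=0 bound=0 product=3
t=6: arr=0 -> substrate=0 bound=0 product=3
t=7: arr=0 -> substrate=0 bound=0 product=3
t=8: arr=2 -> substrate=0 bound=2 product=3
t=9: arr=0 -> substrate=0 bound=2 product=3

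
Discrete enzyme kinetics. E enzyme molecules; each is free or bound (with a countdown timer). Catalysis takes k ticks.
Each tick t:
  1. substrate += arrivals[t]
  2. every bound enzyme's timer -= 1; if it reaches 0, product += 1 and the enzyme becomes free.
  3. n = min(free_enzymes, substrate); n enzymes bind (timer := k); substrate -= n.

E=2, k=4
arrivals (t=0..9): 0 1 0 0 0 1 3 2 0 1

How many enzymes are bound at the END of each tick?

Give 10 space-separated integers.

t=0: arr=0 -> substrate=0 bound=0 product=0
t=1: arr=1 -> substrate=0 bound=1 product=0
t=2: arr=0 -> substrate=0 bound=1 product=0
t=3: arr=0 -> substrate=0 bound=1 product=0
t=4: arr=0 -> substrate=0 bound=1 product=0
t=5: arr=1 -> substrate=0 bound=1 product=1
t=6: arr=3 -> substrate=2 bound=2 product=1
t=7: arr=2 -> substrate=4 bound=2 product=1
t=8: arr=0 -> substrate=4 bound=2 product=1
t=9: arr=1 -> substrate=4 bound=2 product=2

Answer: 0 1 1 1 1 1 2 2 2 2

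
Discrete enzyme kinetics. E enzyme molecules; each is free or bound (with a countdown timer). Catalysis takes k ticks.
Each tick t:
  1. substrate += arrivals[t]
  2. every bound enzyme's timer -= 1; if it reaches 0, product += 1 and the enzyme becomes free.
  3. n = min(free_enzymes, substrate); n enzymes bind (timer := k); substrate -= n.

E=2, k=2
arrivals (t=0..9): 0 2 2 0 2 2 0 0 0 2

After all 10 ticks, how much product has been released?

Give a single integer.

Answer: 8

Derivation:
t=0: arr=0 -> substrate=0 bound=0 product=0
t=1: arr=2 -> substrate=0 bound=2 product=0
t=2: arr=2 -> substrate=2 bound=2 product=0
t=3: arr=0 -> substrate=0 bound=2 product=2
t=4: arr=2 -> substrate=2 bound=2 product=2
t=5: arr=2 -> substrate=2 bound=2 product=4
t=6: arr=0 -> substrate=2 bound=2 product=4
t=7: arr=0 -> substrate=0 bound=2 product=6
t=8: arr=0 -> substrate=0 bound=2 product=6
t=9: arr=2 -> substrate=0 bound=2 product=8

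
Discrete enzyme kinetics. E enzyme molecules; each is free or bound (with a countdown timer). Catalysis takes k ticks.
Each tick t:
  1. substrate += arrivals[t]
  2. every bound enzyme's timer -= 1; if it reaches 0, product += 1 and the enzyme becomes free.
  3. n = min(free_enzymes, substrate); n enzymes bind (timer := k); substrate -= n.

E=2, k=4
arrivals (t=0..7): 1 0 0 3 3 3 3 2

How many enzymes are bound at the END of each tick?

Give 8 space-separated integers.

Answer: 1 1 1 2 2 2 2 2

Derivation:
t=0: arr=1 -> substrate=0 bound=1 product=0
t=1: arr=0 -> substrate=0 bound=1 product=0
t=2: arr=0 -> substrate=0 bound=1 product=0
t=3: arr=3 -> substrate=2 bound=2 product=0
t=4: arr=3 -> substrate=4 bound=2 product=1
t=5: arr=3 -> substrate=7 bound=2 product=1
t=6: arr=3 -> substrate=10 bound=2 product=1
t=7: arr=2 -> substrate=11 bound=2 product=2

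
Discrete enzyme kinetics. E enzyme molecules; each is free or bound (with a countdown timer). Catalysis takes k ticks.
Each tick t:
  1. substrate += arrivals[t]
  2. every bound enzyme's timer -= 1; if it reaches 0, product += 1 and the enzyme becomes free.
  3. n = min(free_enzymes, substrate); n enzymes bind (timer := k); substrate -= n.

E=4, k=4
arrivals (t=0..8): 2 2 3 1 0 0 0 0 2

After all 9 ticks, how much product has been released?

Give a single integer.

t=0: arr=2 -> substrate=0 bound=2 product=0
t=1: arr=2 -> substrate=0 bound=4 product=0
t=2: arr=3 -> substrate=3 bound=4 product=0
t=3: arr=1 -> substrate=4 bound=4 product=0
t=4: arr=0 -> substrate=2 bound=4 product=2
t=5: arr=0 -> substrate=0 bound=4 product=4
t=6: arr=0 -> substrate=0 bound=4 product=4
t=7: arr=0 -> substrate=0 bound=4 product=4
t=8: arr=2 -> substrate=0 bound=4 product=6

Answer: 6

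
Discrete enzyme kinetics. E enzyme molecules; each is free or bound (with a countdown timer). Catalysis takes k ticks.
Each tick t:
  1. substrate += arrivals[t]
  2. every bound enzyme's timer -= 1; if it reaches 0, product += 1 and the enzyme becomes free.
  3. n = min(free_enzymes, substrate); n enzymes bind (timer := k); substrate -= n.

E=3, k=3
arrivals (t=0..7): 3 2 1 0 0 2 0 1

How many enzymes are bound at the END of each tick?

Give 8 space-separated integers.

t=0: arr=3 -> substrate=0 bound=3 product=0
t=1: arr=2 -> substrate=2 bound=3 product=0
t=2: arr=1 -> substrate=3 bound=3 product=0
t=3: arr=0 -> substrate=0 bound=3 product=3
t=4: arr=0 -> substrate=0 bound=3 product=3
t=5: arr=2 -> substrate=2 bound=3 product=3
t=6: arr=0 -> substrate=0 bound=2 product=6
t=7: arr=1 -> substrate=0 bound=3 product=6

Answer: 3 3 3 3 3 3 2 3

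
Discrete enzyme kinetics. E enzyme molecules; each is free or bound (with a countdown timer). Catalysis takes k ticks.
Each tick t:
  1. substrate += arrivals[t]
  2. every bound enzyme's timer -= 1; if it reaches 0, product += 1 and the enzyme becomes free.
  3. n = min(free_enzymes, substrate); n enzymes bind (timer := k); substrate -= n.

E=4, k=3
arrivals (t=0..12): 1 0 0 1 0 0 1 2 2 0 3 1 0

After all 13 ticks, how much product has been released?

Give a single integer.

Answer: 7

Derivation:
t=0: arr=1 -> substrate=0 bound=1 product=0
t=1: arr=0 -> substrate=0 bound=1 product=0
t=2: arr=0 -> substrate=0 bound=1 product=0
t=3: arr=1 -> substrate=0 bound=1 product=1
t=4: arr=0 -> substrate=0 bound=1 product=1
t=5: arr=0 -> substrate=0 bound=1 product=1
t=6: arr=1 -> substrate=0 bound=1 product=2
t=7: arr=2 -> substrate=0 bound=3 product=2
t=8: arr=2 -> substrate=1 bound=4 product=2
t=9: arr=0 -> substrate=0 bound=4 product=3
t=10: arr=3 -> substrate=1 bound=4 product=5
t=11: arr=1 -> substrate=1 bound=4 product=6
t=12: arr=0 -> substrate=0 bound=4 product=7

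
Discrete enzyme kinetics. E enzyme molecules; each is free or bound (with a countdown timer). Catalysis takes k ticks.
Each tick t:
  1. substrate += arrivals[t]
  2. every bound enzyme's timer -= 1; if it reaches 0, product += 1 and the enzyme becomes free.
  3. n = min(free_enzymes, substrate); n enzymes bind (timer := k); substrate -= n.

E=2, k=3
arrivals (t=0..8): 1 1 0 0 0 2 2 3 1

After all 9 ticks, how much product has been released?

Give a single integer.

Answer: 4

Derivation:
t=0: arr=1 -> substrate=0 bound=1 product=0
t=1: arr=1 -> substrate=0 bound=2 product=0
t=2: arr=0 -> substrate=0 bound=2 product=0
t=3: arr=0 -> substrate=0 bound=1 product=1
t=4: arr=0 -> substrate=0 bound=0 product=2
t=5: arr=2 -> substrate=0 bound=2 product=2
t=6: arr=2 -> substrate=2 bound=2 product=2
t=7: arr=3 -> substrate=5 bound=2 product=2
t=8: arr=1 -> substrate=4 bound=2 product=4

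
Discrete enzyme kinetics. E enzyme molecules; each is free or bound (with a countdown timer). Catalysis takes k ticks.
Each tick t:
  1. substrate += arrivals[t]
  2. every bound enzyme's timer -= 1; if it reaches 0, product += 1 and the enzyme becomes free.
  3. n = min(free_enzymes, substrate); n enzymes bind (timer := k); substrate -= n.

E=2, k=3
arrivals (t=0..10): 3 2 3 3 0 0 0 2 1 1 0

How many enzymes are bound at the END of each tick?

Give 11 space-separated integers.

t=0: arr=3 -> substrate=1 bound=2 product=0
t=1: arr=2 -> substrate=3 bound=2 product=0
t=2: arr=3 -> substrate=6 bound=2 product=0
t=3: arr=3 -> substrate=7 bound=2 product=2
t=4: arr=0 -> substrate=7 bound=2 product=2
t=5: arr=0 -> substrate=7 bound=2 product=2
t=6: arr=0 -> substrate=5 bound=2 product=4
t=7: arr=2 -> substrate=7 bound=2 product=4
t=8: arr=1 -> substrate=8 bound=2 product=4
t=9: arr=1 -> substrate=7 bound=2 product=6
t=10: arr=0 -> substrate=7 bound=2 product=6

Answer: 2 2 2 2 2 2 2 2 2 2 2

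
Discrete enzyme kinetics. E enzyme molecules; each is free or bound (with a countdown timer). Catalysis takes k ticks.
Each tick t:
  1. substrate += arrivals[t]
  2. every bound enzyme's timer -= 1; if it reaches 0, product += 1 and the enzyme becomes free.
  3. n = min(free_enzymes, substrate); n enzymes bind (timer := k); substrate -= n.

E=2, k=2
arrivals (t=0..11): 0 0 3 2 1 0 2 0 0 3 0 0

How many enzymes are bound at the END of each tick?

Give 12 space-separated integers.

t=0: arr=0 -> substrate=0 bound=0 product=0
t=1: arr=0 -> substrate=0 bound=0 product=0
t=2: arr=3 -> substrate=1 bound=2 product=0
t=3: arr=2 -> substrate=3 bound=2 product=0
t=4: arr=1 -> substrate=2 bound=2 product=2
t=5: arr=0 -> substrate=2 bound=2 product=2
t=6: arr=2 -> substrate=2 bound=2 product=4
t=7: arr=0 -> substrate=2 bound=2 product=4
t=8: arr=0 -> substrate=0 bound=2 product=6
t=9: arr=3 -> substrate=3 bound=2 product=6
t=10: arr=0 -> substrate=1 bound=2 product=8
t=11: arr=0 -> substrate=1 bound=2 product=8

Answer: 0 0 2 2 2 2 2 2 2 2 2 2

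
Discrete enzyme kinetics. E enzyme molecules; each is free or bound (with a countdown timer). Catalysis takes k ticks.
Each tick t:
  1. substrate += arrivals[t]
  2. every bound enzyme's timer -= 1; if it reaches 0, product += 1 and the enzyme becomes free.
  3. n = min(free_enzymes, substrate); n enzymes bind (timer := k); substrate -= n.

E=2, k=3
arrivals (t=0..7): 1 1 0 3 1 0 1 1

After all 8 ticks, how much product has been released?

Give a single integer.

Answer: 4

Derivation:
t=0: arr=1 -> substrate=0 bound=1 product=0
t=1: arr=1 -> substrate=0 bound=2 product=0
t=2: arr=0 -> substrate=0 bound=2 product=0
t=3: arr=3 -> substrate=2 bound=2 product=1
t=4: arr=1 -> substrate=2 bound=2 product=2
t=5: arr=0 -> substrate=2 bound=2 product=2
t=6: arr=1 -> substrate=2 bound=2 product=3
t=7: arr=1 -> substrate=2 bound=2 product=4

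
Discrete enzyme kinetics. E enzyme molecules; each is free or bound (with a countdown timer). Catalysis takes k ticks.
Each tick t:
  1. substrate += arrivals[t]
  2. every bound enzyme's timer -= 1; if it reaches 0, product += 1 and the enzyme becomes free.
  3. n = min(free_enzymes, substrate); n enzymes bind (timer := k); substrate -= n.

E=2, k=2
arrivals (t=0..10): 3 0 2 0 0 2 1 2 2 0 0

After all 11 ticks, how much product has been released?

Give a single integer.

t=0: arr=3 -> substrate=1 bound=2 product=0
t=1: arr=0 -> substrate=1 bound=2 product=0
t=2: arr=2 -> substrate=1 bound=2 product=2
t=3: arr=0 -> substrate=1 bound=2 product=2
t=4: arr=0 -> substrate=0 bound=1 product=4
t=5: arr=2 -> substrate=1 bound=2 product=4
t=6: arr=1 -> substrate=1 bound=2 product=5
t=7: arr=2 -> substrate=2 bound=2 product=6
t=8: arr=2 -> substrate=3 bound=2 product=7
t=9: arr=0 -> substrate=2 bound=2 product=8
t=10: arr=0 -> substrate=1 bound=2 product=9

Answer: 9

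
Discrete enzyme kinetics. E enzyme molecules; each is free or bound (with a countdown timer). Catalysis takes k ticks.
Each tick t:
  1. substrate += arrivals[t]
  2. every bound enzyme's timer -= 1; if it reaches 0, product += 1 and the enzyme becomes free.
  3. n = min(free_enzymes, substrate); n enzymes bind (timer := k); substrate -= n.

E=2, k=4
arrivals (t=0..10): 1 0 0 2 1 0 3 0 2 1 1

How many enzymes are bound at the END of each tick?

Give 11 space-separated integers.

t=0: arr=1 -> substrate=0 bound=1 product=0
t=1: arr=0 -> substrate=0 bound=1 product=0
t=2: arr=0 -> substrate=0 bound=1 product=0
t=3: arr=2 -> substrate=1 bound=2 product=0
t=4: arr=1 -> substrate=1 bound=2 product=1
t=5: arr=0 -> substrate=1 bound=2 product=1
t=6: arr=3 -> substrate=4 bound=2 product=1
t=7: arr=0 -> substrate=3 bound=2 product=2
t=8: arr=2 -> substrate=4 bound=2 product=3
t=9: arr=1 -> substrate=5 bound=2 product=3
t=10: arr=1 -> substrate=6 bound=2 product=3

Answer: 1 1 1 2 2 2 2 2 2 2 2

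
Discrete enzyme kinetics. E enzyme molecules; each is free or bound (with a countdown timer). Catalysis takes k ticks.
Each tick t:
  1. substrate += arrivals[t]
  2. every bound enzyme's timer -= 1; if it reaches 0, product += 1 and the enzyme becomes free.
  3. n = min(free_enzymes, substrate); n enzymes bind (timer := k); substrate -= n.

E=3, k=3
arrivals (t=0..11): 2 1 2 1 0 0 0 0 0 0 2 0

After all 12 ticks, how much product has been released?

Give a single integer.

Answer: 6

Derivation:
t=0: arr=2 -> substrate=0 bound=2 product=0
t=1: arr=1 -> substrate=0 bound=3 product=0
t=2: arr=2 -> substrate=2 bound=3 product=0
t=3: arr=1 -> substrate=1 bound=3 product=2
t=4: arr=0 -> substrate=0 bound=3 product=3
t=5: arr=0 -> substrate=0 bound=3 product=3
t=6: arr=0 -> substrate=0 bound=1 product=5
t=7: arr=0 -> substrate=0 bound=0 product=6
t=8: arr=0 -> substrate=0 bound=0 product=6
t=9: arr=0 -> substrate=0 bound=0 product=6
t=10: arr=2 -> substrate=0 bound=2 product=6
t=11: arr=0 -> substrate=0 bound=2 product=6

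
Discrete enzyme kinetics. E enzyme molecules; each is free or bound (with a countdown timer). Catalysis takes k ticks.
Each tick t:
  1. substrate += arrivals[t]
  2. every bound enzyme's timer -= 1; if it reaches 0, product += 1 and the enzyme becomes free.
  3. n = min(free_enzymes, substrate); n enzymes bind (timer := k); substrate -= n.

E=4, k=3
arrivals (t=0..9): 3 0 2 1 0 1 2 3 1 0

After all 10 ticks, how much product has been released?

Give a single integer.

t=0: arr=3 -> substrate=0 bound=3 product=0
t=1: arr=0 -> substrate=0 bound=3 product=0
t=2: arr=2 -> substrate=1 bound=4 product=0
t=3: arr=1 -> substrate=0 bound=3 product=3
t=4: arr=0 -> substrate=0 bound=3 product=3
t=5: arr=1 -> substrate=0 bound=3 product=4
t=6: arr=2 -> substrate=0 bound=3 product=6
t=7: arr=3 -> substrate=2 bound=4 product=6
t=8: arr=1 -> substrate=2 bound=4 product=7
t=9: arr=0 -> substrate=0 bound=4 product=9

Answer: 9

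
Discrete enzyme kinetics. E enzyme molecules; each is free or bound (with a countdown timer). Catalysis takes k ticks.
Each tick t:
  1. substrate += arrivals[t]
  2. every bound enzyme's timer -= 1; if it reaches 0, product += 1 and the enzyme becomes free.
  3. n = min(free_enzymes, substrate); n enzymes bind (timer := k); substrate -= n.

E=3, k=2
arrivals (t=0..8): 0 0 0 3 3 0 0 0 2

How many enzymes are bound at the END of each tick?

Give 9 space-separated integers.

Answer: 0 0 0 3 3 3 3 0 2

Derivation:
t=0: arr=0 -> substrate=0 bound=0 product=0
t=1: arr=0 -> substrate=0 bound=0 product=0
t=2: arr=0 -> substrate=0 bound=0 product=0
t=3: arr=3 -> substrate=0 bound=3 product=0
t=4: arr=3 -> substrate=3 bound=3 product=0
t=5: arr=0 -> substrate=0 bound=3 product=3
t=6: arr=0 -> substrate=0 bound=3 product=3
t=7: arr=0 -> substrate=0 bound=0 product=6
t=8: arr=2 -> substrate=0 bound=2 product=6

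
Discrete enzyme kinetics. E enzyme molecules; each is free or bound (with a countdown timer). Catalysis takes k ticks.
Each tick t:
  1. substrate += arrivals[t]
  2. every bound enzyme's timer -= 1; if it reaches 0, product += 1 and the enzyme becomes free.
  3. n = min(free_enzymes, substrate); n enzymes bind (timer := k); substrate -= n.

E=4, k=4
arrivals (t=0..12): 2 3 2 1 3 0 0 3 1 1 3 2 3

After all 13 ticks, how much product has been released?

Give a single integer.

t=0: arr=2 -> substrate=0 bound=2 product=0
t=1: arr=3 -> substrate=1 bound=4 product=0
t=2: arr=2 -> substrate=3 bound=4 product=0
t=3: arr=1 -> substrate=4 bound=4 product=0
t=4: arr=3 -> substrate=5 bound=4 product=2
t=5: arr=0 -> substrate=3 bound=4 product=4
t=6: arr=0 -> substrate=3 bound=4 product=4
t=7: arr=3 -> substrate=6 bound=4 product=4
t=8: arr=1 -> substrate=5 bound=4 product=6
t=9: arr=1 -> substrate=4 bound=4 product=8
t=10: arr=3 -> substrate=7 bound=4 product=8
t=11: arr=2 -> substrate=9 bound=4 product=8
t=12: arr=3 -> substrate=10 bound=4 product=10

Answer: 10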